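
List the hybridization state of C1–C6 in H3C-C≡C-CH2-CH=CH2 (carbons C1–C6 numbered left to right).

C1: 4 σ bonds — 4 electron domains, sp3.
C2: 2 σ bonds, plus two π bonds — 2 electron domains, sp.
C3 carries 2 σ bonds, plus two π bonds, giving a steric number of 2, so it is sp.
C4 has 4 σ bonds: steric number 4 → sp3.
C5 — 3 σ bonds, plus one π bond. Steric number 3, so sp2.
C6 carries 3 σ bonds, plus one π bond, giving a steric number of 3, so it is sp2.

C1 sp3, C2 sp, C3 sp, C4 sp3, C5 sp2, C6 sp2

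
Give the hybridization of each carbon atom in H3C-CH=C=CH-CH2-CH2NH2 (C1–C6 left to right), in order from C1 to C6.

C1 sp3, C2 sp2, C3 sp, C4 sp2, C5 sp3, C6 sp3

C1 (4 σ bonds) has steric number 4: sp3.
C2 (3 σ bonds, plus one π bond) has steric number 3: sp2.
C3: 2 σ bonds, plus two π bonds; 2 regions of electron density → sp.
C4 (3 σ bonds, plus one π bond) has steric number 3: sp2.
C5 carries 4 σ bonds, giving a steric number of 4, so it is sp3.
C6 (4 σ bonds) has steric number 4: sp3.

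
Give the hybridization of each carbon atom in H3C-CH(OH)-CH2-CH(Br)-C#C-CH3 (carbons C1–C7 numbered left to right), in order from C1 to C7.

C1 (4 σ bonds) has steric number 4: sp3.
C2: 4 σ bonds — 4 electron domains, sp3.
C3: 4 σ bonds; 4 regions of electron density → sp3.
C4 (4 σ bonds) has steric number 4: sp3.
C5 has 2 σ bonds, plus two π bonds: steric number 2 → sp.
C6 has 2 σ bonds, plus two π bonds: steric number 2 → sp.
C7 (4 σ bonds) has steric number 4: sp3.

C1 sp3, C2 sp3, C3 sp3, C4 sp3, C5 sp, C6 sp, C7 sp3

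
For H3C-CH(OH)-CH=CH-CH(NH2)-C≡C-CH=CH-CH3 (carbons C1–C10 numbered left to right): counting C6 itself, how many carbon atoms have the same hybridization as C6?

2

C6 is sp (two π bonds).
C1: sp3
C2: sp3
C3: sp2
C4: sp2
C5: sp3
C6: sp ✓
C7: sp ✓
C8: sp2
C9: sp2
C10: sp3
2 carbons are sp.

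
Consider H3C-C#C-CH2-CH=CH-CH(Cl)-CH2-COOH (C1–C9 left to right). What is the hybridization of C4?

C4 — 4 σ bonds. Steric number 4, so sp3.

sp^3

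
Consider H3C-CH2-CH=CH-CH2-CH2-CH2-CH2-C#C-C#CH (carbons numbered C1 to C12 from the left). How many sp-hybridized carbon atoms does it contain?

C1: sp3
C2: sp3
C3: sp2
C4: sp2
C5: sp3
C6: sp3
C7: sp3
C8: sp3
C9: sp ✓
C10: sp ✓
C11: sp ✓
C12: sp ✓
C9, C10, C11, C12 → 4 sp carbons.

4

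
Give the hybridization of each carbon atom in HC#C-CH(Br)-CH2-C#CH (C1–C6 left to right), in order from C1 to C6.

C1 sp, C2 sp, C3 sp3, C4 sp3, C5 sp, C6 sp

C1: 2 σ bonds, plus two π bonds — 2 electron domains, sp.
C2: 2 σ bonds, plus two π bonds — 2 electron domains, sp.
C3 (4 σ bonds) has steric number 4: sp3.
C4: 4 σ bonds; 4 regions of electron density → sp3.
C5 — 2 σ bonds, plus two π bonds. Steric number 2, so sp.
C6 (2 σ bonds, plus two π bonds) has steric number 2: sp.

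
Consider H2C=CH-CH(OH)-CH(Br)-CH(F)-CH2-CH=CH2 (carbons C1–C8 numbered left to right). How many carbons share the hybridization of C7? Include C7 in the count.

C7 is sp2 (one π bond).
C1: sp2 ✓
C2: sp2 ✓
C3: sp3
C4: sp3
C5: sp3
C6: sp3
C7: sp2 ✓
C8: sp2 ✓
4 carbons are sp2.

4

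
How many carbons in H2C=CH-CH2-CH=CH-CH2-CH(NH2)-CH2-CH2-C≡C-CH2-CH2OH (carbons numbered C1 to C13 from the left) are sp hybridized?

2

C1: sp2
C2: sp2
C3: sp3
C4: sp2
C5: sp2
C6: sp3
C7: sp3
C8: sp3
C9: sp3
C10: sp ✓
C11: sp ✓
C12: sp3
C13: sp3
C10, C11 → 2 sp carbons.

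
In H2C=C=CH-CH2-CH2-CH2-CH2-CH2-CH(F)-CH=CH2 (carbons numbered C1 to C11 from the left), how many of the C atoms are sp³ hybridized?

6

C1: sp2
C2: sp
C3: sp2
C4: sp3 ✓
C5: sp3 ✓
C6: sp3 ✓
C7: sp3 ✓
C8: sp3 ✓
C9: sp3 ✓
C10: sp2
C11: sp2
C4, C5, C6, C7, C8, C9 → 6 sp3 carbons.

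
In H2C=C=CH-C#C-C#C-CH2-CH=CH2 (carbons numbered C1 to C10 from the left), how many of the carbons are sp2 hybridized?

4

C1: sp2 ✓
C2: sp
C3: sp2 ✓
C4: sp
C5: sp
C6: sp
C7: sp
C8: sp3
C9: sp2 ✓
C10: sp2 ✓
C1, C3, C9, C10 → 4 sp2 carbons.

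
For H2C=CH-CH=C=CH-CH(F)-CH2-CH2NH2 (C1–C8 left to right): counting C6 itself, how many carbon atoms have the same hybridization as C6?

3

C6 is sp3 (only σ bonds).
C1: sp2
C2: sp2
C3: sp2
C4: sp
C5: sp2
C6: sp3 ✓
C7: sp3 ✓
C8: sp3 ✓
3 carbons are sp3.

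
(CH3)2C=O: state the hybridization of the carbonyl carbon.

The carbonyl carbon is sp2: 3 σ bonds, plus one π bond, 3 electron-density regions.

sp2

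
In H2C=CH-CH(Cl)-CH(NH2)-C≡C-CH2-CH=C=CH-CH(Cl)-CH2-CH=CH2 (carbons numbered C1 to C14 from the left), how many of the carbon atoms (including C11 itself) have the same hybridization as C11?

C11 is sp3 (only σ bonds).
C1: sp2
C2: sp2
C3: sp3 ✓
C4: sp3 ✓
C5: sp
C6: sp
C7: sp3 ✓
C8: sp2
C9: sp
C10: sp2
C11: sp3 ✓
C12: sp3 ✓
C13: sp2
C14: sp2
5 carbons are sp3.

5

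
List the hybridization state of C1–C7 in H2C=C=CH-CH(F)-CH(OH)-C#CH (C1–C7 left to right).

C1 — 3 σ bonds, plus one π bond. Steric number 3, so sp2.
C2 is sp: 2 σ bonds, plus two π bonds, 2 electron-density regions.
C3 (3 σ bonds, plus one π bond) has steric number 3: sp2.
C4 — 4 σ bonds. Steric number 4, so sp3.
C5: 4 σ bonds; 4 regions of electron density → sp3.
C6: 2 σ bonds, plus two π bonds — 2 electron domains, sp.
C7 is sp: 2 σ bonds, plus two π bonds, 2 electron-density regions.

C1 sp2, C2 sp, C3 sp2, C4 sp3, C5 sp3, C6 sp, C7 sp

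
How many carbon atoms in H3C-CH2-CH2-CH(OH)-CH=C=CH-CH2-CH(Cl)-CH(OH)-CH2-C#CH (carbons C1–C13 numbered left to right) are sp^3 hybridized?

C1: sp3 ✓
C2: sp3 ✓
C3: sp3 ✓
C4: sp3 ✓
C5: sp2
C6: sp
C7: sp2
C8: sp3 ✓
C9: sp3 ✓
C10: sp3 ✓
C11: sp3 ✓
C12: sp
C13: sp
C1, C2, C3, C4, C8, C9, C10, C11 → 8 sp3 carbons.

8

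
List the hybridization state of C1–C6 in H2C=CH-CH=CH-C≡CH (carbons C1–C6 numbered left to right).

C1: 3 σ bonds, plus one π bond — 3 electron domains, sp2.
C2: 3 σ bonds, plus one π bond; 3 regions of electron density → sp2.
C3 (3 σ bonds, plus one π bond) has steric number 3: sp2.
C4 is sp2: 3 σ bonds, plus one π bond, 3 electron-density regions.
C5: 2 σ bonds, plus two π bonds — 2 electron domains, sp.
C6 carries 2 σ bonds, plus two π bonds, giving a steric number of 2, so it is sp.

C1 sp2, C2 sp2, C3 sp2, C4 sp2, C5 sp, C6 sp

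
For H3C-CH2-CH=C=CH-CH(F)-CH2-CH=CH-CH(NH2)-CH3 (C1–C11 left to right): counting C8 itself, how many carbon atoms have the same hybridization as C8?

C8 is sp2 (one π bond).
C1: sp3
C2: sp3
C3: sp2 ✓
C4: sp
C5: sp2 ✓
C6: sp3
C7: sp3
C8: sp2 ✓
C9: sp2 ✓
C10: sp3
C11: sp3
4 carbons are sp2.

4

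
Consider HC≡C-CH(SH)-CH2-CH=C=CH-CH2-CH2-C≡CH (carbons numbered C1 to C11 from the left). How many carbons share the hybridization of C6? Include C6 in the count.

5

C6 is sp (two π bonds).
C1: sp ✓
C2: sp ✓
C3: sp3
C4: sp3
C5: sp2
C6: sp ✓
C7: sp2
C8: sp3
C9: sp3
C10: sp ✓
C11: sp ✓
5 carbons are sp.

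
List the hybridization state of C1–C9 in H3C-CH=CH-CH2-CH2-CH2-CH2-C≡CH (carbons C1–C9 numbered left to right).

C1 sp3, C2 sp2, C3 sp2, C4 sp3, C5 sp3, C6 sp3, C7 sp3, C8 sp, C9 sp

C1 has 4 σ bonds: steric number 4 → sp3.
C2 (3 σ bonds, plus one π bond) has steric number 3: sp2.
C3 (3 σ bonds, plus one π bond) has steric number 3: sp2.
C4 carries 4 σ bonds, giving a steric number of 4, so it is sp3.
C5 (4 σ bonds) has steric number 4: sp3.
C6 is sp3: 4 σ bonds, 4 electron-density regions.
C7: 4 σ bonds; 4 regions of electron density → sp3.
C8 carries 2 σ bonds, plus two π bonds, giving a steric number of 2, so it is sp.
C9 is sp: 2 σ bonds, plus two π bonds, 2 electron-density regions.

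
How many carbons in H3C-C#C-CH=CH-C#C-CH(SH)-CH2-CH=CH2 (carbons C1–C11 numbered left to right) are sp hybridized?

C1: sp3
C2: sp ✓
C3: sp ✓
C4: sp2
C5: sp2
C6: sp ✓
C7: sp ✓
C8: sp3
C9: sp3
C10: sp2
C11: sp2
C2, C3, C6, C7 → 4 sp carbons.

4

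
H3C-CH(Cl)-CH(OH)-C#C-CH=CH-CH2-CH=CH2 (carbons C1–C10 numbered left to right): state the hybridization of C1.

sp^3

C1 (4 σ bonds) has steric number 4: sp3.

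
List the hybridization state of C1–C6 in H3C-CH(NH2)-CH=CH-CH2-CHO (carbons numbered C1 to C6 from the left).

C1 sp3, C2 sp3, C3 sp2, C4 sp2, C5 sp3, C6 sp2

C1 — 4 σ bonds. Steric number 4, so sp3.
C2: 4 σ bonds; 4 regions of electron density → sp3.
C3: 3 σ bonds, plus one π bond; 3 regions of electron density → sp2.
C4: 3 σ bonds, plus one π bond — 3 electron domains, sp2.
C5 carries 4 σ bonds, giving a steric number of 4, so it is sp3.
C6: 3 σ bonds, plus one π bond; 3 regions of electron density → sp2.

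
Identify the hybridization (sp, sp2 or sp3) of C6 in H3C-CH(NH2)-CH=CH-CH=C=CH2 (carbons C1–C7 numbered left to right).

C6 has 2 σ bonds, plus two π bonds: steric number 2 → sp.

sp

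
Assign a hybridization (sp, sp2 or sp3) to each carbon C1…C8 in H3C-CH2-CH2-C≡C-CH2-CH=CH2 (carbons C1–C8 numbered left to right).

C1 sp3, C2 sp3, C3 sp3, C4 sp, C5 sp, C6 sp3, C7 sp2, C8 sp2

C1 (4 σ bonds) has steric number 4: sp3.
C2 (4 σ bonds) has steric number 4: sp3.
C3 carries 4 σ bonds, giving a steric number of 4, so it is sp3.
C4: 2 σ bonds, plus two π bonds — 2 electron domains, sp.
C5: 2 σ bonds, plus two π bonds — 2 electron domains, sp.
C6 has 4 σ bonds: steric number 4 → sp3.
C7 is sp2: 3 σ bonds, plus one π bond, 3 electron-density regions.
C8: 3 σ bonds, plus one π bond — 3 electron domains, sp2.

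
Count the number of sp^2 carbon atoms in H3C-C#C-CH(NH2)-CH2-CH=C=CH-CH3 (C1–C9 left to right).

2

C1: sp3
C2: sp
C3: sp
C4: sp3
C5: sp3
C6: sp2 ✓
C7: sp
C8: sp2 ✓
C9: sp3
C6, C8 → 2 sp2 carbons.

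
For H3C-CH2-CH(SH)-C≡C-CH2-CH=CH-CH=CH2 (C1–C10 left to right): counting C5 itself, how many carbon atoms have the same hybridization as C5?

2

C5 is sp (two π bonds).
C1: sp3
C2: sp3
C3: sp3
C4: sp ✓
C5: sp ✓
C6: sp3
C7: sp2
C8: sp2
C9: sp2
C10: sp2
2 carbons are sp.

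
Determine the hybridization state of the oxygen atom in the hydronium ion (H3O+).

Three σ bonds + one lone pair = steric number 4 → sp3.

sp3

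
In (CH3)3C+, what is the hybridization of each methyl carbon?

sp^3

Each methyl carbon: 4 σ bonds — 4 electron domains, sp3.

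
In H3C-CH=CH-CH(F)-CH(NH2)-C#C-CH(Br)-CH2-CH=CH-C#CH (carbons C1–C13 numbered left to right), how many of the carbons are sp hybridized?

4

C1: sp3
C2: sp2
C3: sp2
C4: sp3
C5: sp3
C6: sp ✓
C7: sp ✓
C8: sp3
C9: sp3
C10: sp2
C11: sp2
C12: sp ✓
C13: sp ✓
C6, C7, C12, C13 → 4 sp carbons.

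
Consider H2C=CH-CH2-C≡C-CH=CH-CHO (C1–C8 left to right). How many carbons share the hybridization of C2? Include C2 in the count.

C2 is sp2 (one π bond).
C1: sp2 ✓
C2: sp2 ✓
C3: sp3
C4: sp
C5: sp
C6: sp2 ✓
C7: sp2 ✓
C8: sp2 ✓
5 carbons are sp2.

5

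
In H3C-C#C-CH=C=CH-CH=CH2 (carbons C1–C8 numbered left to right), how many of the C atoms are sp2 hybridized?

4

C1: sp3
C2: sp
C3: sp
C4: sp2 ✓
C5: sp
C6: sp2 ✓
C7: sp2 ✓
C8: sp2 ✓
C4, C6, C7, C8 → 4 sp2 carbons.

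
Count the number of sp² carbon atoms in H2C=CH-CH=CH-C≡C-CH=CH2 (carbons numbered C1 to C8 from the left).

6

C1: sp2 ✓
C2: sp2 ✓
C3: sp2 ✓
C4: sp2 ✓
C5: sp
C6: sp
C7: sp2 ✓
C8: sp2 ✓
C1, C2, C3, C4, C7, C8 → 6 sp2 carbons.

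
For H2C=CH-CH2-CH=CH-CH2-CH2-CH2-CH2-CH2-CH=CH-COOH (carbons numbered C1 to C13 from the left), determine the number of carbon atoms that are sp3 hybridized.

6

C1: sp2
C2: sp2
C3: sp3 ✓
C4: sp2
C5: sp2
C6: sp3 ✓
C7: sp3 ✓
C8: sp3 ✓
C9: sp3 ✓
C10: sp3 ✓
C11: sp2
C12: sp2
C13: sp2
C3, C6, C7, C8, C9, C10 → 6 sp3 carbons.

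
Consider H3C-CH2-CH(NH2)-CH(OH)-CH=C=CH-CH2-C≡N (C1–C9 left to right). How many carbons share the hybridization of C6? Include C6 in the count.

C6 is sp (two π bonds).
C1: sp3
C2: sp3
C3: sp3
C4: sp3
C5: sp2
C6: sp ✓
C7: sp2
C8: sp3
C9: sp ✓
2 carbons are sp.

2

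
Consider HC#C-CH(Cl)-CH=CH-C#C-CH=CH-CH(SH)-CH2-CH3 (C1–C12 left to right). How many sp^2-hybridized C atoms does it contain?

C1: sp
C2: sp
C3: sp3
C4: sp2 ✓
C5: sp2 ✓
C6: sp
C7: sp
C8: sp2 ✓
C9: sp2 ✓
C10: sp3
C11: sp3
C12: sp3
C4, C5, C8, C9 → 4 sp2 carbons.

4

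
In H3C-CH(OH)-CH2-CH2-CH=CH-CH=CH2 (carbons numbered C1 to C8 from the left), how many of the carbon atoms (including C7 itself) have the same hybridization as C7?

4

C7 is sp2 (one π bond).
C1: sp3
C2: sp3
C3: sp3
C4: sp3
C5: sp2 ✓
C6: sp2 ✓
C7: sp2 ✓
C8: sp2 ✓
4 carbons are sp2.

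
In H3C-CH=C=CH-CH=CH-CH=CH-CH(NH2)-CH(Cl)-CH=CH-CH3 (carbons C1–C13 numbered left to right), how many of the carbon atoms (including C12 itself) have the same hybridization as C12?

C12 is sp2 (one π bond).
C1: sp3
C2: sp2 ✓
C3: sp
C4: sp2 ✓
C5: sp2 ✓
C6: sp2 ✓
C7: sp2 ✓
C8: sp2 ✓
C9: sp3
C10: sp3
C11: sp2 ✓
C12: sp2 ✓
C13: sp3
8 carbons are sp2.

8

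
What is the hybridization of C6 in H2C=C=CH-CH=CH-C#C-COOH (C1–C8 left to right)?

C6: 2 σ bonds, plus two π bonds; 2 regions of electron density → sp.

sp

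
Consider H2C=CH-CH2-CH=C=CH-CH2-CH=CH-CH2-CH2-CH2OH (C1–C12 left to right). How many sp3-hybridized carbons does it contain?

5

C1: sp2
C2: sp2
C3: sp3 ✓
C4: sp2
C5: sp
C6: sp2
C7: sp3 ✓
C8: sp2
C9: sp2
C10: sp3 ✓
C11: sp3 ✓
C12: sp3 ✓
C3, C7, C10, C11, C12 → 5 sp3 carbons.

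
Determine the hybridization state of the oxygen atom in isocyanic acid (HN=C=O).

sp^2

The oxygen atom: 1 σ bond and 2 lone pairs, plus one π bond; 3 regions of electron density → sp2.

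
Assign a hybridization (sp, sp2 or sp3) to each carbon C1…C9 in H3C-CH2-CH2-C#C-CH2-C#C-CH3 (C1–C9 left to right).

C1 is sp3: 4 σ bonds, 4 electron-density regions.
C2: 4 σ bonds — 4 electron domains, sp3.
C3 carries 4 σ bonds, giving a steric number of 4, so it is sp3.
C4 is sp: 2 σ bonds, plus two π bonds, 2 electron-density regions.
C5 has 2 σ bonds, plus two π bonds: steric number 2 → sp.
C6 (4 σ bonds) has steric number 4: sp3.
C7: 2 σ bonds, plus two π bonds; 2 regions of electron density → sp.
C8: 2 σ bonds, plus two π bonds — 2 electron domains, sp.
C9: 4 σ bonds — 4 electron domains, sp3.

C1 sp3, C2 sp3, C3 sp3, C4 sp, C5 sp, C6 sp3, C7 sp, C8 sp, C9 sp3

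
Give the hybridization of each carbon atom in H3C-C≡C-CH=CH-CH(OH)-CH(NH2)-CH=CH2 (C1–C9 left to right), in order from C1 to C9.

C1: 4 σ bonds; 4 regions of electron density → sp3.
C2 is sp: 2 σ bonds, plus two π bonds, 2 electron-density regions.
C3: 2 σ bonds, plus two π bonds — 2 electron domains, sp.
C4 carries 3 σ bonds, plus one π bond, giving a steric number of 3, so it is sp2.
C5 carries 3 σ bonds, plus one π bond, giving a steric number of 3, so it is sp2.
C6 has 4 σ bonds: steric number 4 → sp3.
C7: 4 σ bonds; 4 regions of electron density → sp3.
C8 (3 σ bonds, plus one π bond) has steric number 3: sp2.
C9: 3 σ bonds, plus one π bond; 3 regions of electron density → sp2.

C1 sp3, C2 sp, C3 sp, C4 sp2, C5 sp2, C6 sp3, C7 sp3, C8 sp2, C9 sp2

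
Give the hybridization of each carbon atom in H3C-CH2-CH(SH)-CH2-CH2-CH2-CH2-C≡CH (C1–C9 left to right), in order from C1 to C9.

C1 (4 σ bonds) has steric number 4: sp3.
C2 — 4 σ bonds. Steric number 4, so sp3.
C3: 4 σ bonds; 4 regions of electron density → sp3.
C4 — 4 σ bonds. Steric number 4, so sp3.
C5 is sp3: 4 σ bonds, 4 electron-density regions.
C6: 4 σ bonds; 4 regions of electron density → sp3.
C7 has 4 σ bonds: steric number 4 → sp3.
C8 has 2 σ bonds, plus two π bonds: steric number 2 → sp.
C9 has 2 σ bonds, plus two π bonds: steric number 2 → sp.

C1 sp3, C2 sp3, C3 sp3, C4 sp3, C5 sp3, C6 sp3, C7 sp3, C8 sp, C9 sp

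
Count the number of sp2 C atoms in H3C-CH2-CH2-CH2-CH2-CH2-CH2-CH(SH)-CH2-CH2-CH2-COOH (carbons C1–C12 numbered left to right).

1

C1: sp3
C2: sp3
C3: sp3
C4: sp3
C5: sp3
C6: sp3
C7: sp3
C8: sp3
C9: sp3
C10: sp3
C11: sp3
C12: sp2 ✓
C12 → 1 sp2 carbon.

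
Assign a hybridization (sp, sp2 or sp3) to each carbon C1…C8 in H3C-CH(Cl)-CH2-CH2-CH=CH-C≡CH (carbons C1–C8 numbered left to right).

C1 sp3, C2 sp3, C3 sp3, C4 sp3, C5 sp2, C6 sp2, C7 sp, C8 sp

C1 is sp3: 4 σ bonds, 4 electron-density regions.
C2 — 4 σ bonds. Steric number 4, so sp3.
C3 — 4 σ bonds. Steric number 4, so sp3.
C4 — 4 σ bonds. Steric number 4, so sp3.
C5 — 3 σ bonds, plus one π bond. Steric number 3, so sp2.
C6 carries 3 σ bonds, plus one π bond, giving a steric number of 3, so it is sp2.
C7 has 2 σ bonds, plus two π bonds: steric number 2 → sp.
C8 carries 2 σ bonds, plus two π bonds, giving a steric number of 2, so it is sp.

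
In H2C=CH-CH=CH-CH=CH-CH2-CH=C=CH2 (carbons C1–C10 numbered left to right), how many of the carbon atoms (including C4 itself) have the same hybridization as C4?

C4 is sp2 (one π bond).
C1: sp2 ✓
C2: sp2 ✓
C3: sp2 ✓
C4: sp2 ✓
C5: sp2 ✓
C6: sp2 ✓
C7: sp3
C8: sp2 ✓
C9: sp
C10: sp2 ✓
8 carbons are sp2.

8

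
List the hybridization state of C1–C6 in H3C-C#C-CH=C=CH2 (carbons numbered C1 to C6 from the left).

C1 sp3, C2 sp, C3 sp, C4 sp2, C5 sp, C6 sp2

C1 has 4 σ bonds: steric number 4 → sp3.
C2 — 2 σ bonds, plus two π bonds. Steric number 2, so sp.
C3 carries 2 σ bonds, plus two π bonds, giving a steric number of 2, so it is sp.
C4: 3 σ bonds, plus one π bond; 3 regions of electron density → sp2.
C5: 2 σ bonds, plus two π bonds — 2 electron domains, sp.
C6: 3 σ bonds, plus one π bond — 3 electron domains, sp2.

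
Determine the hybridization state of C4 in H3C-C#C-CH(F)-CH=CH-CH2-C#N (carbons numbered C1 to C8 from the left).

C4 — 4 σ bonds. Steric number 4, so sp3.

sp3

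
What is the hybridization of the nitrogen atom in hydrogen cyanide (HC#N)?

The nitrogen atom (1 σ bond and 1 lone pair, plus two π bonds) has steric number 2: sp.

sp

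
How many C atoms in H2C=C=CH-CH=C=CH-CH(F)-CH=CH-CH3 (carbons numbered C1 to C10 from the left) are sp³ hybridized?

2

C1: sp2
C2: sp
C3: sp2
C4: sp2
C5: sp
C6: sp2
C7: sp3 ✓
C8: sp2
C9: sp2
C10: sp3 ✓
C7, C10 → 2 sp3 carbons.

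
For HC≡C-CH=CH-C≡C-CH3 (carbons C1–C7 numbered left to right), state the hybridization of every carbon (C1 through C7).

C1 carries 2 σ bonds, plus two π bonds, giving a steric number of 2, so it is sp.
C2 has 2 σ bonds, plus two π bonds: steric number 2 → sp.
C3 has 3 σ bonds, plus one π bond: steric number 3 → sp2.
C4 has 3 σ bonds, plus one π bond: steric number 3 → sp2.
C5 has 2 σ bonds, plus two π bonds: steric number 2 → sp.
C6 (2 σ bonds, plus two π bonds) has steric number 2: sp.
C7: 4 σ bonds; 4 regions of electron density → sp3.

C1 sp, C2 sp, C3 sp2, C4 sp2, C5 sp, C6 sp, C7 sp3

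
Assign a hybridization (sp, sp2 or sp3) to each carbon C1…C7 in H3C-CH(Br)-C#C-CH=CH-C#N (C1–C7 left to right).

C1 sp3, C2 sp3, C3 sp, C4 sp, C5 sp2, C6 sp2, C7 sp

C1: 4 σ bonds — 4 electron domains, sp3.
C2: 4 σ bonds — 4 electron domains, sp3.
C3 is sp: 2 σ bonds, plus two π bonds, 2 electron-density regions.
C4 — 2 σ bonds, plus two π bonds. Steric number 2, so sp.
C5 carries 3 σ bonds, plus one π bond, giving a steric number of 3, so it is sp2.
C6 (3 σ bonds, plus one π bond) has steric number 3: sp2.
C7 (2 σ bonds, plus two π bonds) has steric number 2: sp.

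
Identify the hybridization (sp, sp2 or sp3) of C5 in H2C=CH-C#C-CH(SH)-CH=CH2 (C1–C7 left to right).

C5 has 4 σ bonds: steric number 4 → sp3.

sp3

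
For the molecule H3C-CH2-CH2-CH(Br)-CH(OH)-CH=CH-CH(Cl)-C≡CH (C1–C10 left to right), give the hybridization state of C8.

C8: 4 σ bonds; 4 regions of electron density → sp3.

sp³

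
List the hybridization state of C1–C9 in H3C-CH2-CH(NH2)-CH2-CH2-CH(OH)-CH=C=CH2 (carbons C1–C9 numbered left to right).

C1 — 4 σ bonds. Steric number 4, so sp3.
C2 has 4 σ bonds: steric number 4 → sp3.
C3 is sp3: 4 σ bonds, 4 electron-density regions.
C4: 4 σ bonds — 4 electron domains, sp3.
C5 is sp3: 4 σ bonds, 4 electron-density regions.
C6: 4 σ bonds; 4 regions of electron density → sp3.
C7 carries 3 σ bonds, plus one π bond, giving a steric number of 3, so it is sp2.
C8 — 2 σ bonds, plus two π bonds. Steric number 2, so sp.
C9 (3 σ bonds, plus one π bond) has steric number 3: sp2.

C1 sp3, C2 sp3, C3 sp3, C4 sp3, C5 sp3, C6 sp3, C7 sp2, C8 sp, C9 sp2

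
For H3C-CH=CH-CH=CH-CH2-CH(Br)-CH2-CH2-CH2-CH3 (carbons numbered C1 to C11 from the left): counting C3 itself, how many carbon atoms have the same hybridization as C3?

C3 is sp2 (one π bond).
C1: sp3
C2: sp2 ✓
C3: sp2 ✓
C4: sp2 ✓
C5: sp2 ✓
C6: sp3
C7: sp3
C8: sp3
C9: sp3
C10: sp3
C11: sp3
4 carbons are sp2.

4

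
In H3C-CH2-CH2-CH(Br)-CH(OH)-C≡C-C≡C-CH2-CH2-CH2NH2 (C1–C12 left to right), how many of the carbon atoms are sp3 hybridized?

8

C1: sp3 ✓
C2: sp3 ✓
C3: sp3 ✓
C4: sp3 ✓
C5: sp3 ✓
C6: sp
C7: sp
C8: sp
C9: sp
C10: sp3 ✓
C11: sp3 ✓
C12: sp3 ✓
C1, C2, C3, C4, C5, C10, C11, C12 → 8 sp3 carbons.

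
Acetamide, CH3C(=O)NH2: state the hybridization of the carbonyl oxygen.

The carbonyl oxygen: 1 σ bond and 2 lone pairs, plus one π bond; 3 regions of electron density → sp2.

sp²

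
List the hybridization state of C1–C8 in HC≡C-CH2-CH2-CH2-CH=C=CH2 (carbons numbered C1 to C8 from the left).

C1 is sp: 2 σ bonds, plus two π bonds, 2 electron-density regions.
C2: 2 σ bonds, plus two π bonds; 2 regions of electron density → sp.
C3: 4 σ bonds; 4 regions of electron density → sp3.
C4 carries 4 σ bonds, giving a steric number of 4, so it is sp3.
C5 has 4 σ bonds: steric number 4 → sp3.
C6 — 3 σ bonds, plus one π bond. Steric number 3, so sp2.
C7: 2 σ bonds, plus two π bonds — 2 electron domains, sp.
C8: 3 σ bonds, plus one π bond — 3 electron domains, sp2.

C1 sp, C2 sp, C3 sp3, C4 sp3, C5 sp3, C6 sp2, C7 sp, C8 sp2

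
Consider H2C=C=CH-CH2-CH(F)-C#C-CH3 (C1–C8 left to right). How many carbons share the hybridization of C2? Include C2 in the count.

3

C2 is sp (two π bonds).
C1: sp2
C2: sp ✓
C3: sp2
C4: sp3
C5: sp3
C6: sp ✓
C7: sp ✓
C8: sp3
3 carbons are sp.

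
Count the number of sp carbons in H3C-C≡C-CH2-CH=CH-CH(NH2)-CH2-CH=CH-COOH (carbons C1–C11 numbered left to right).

C1: sp3
C2: sp ✓
C3: sp ✓
C4: sp3
C5: sp2
C6: sp2
C7: sp3
C8: sp3
C9: sp2
C10: sp2
C11: sp2
C2, C3 → 2 sp carbons.

2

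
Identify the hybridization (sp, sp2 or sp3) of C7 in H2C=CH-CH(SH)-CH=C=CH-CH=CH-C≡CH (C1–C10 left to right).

C7 — 3 σ bonds, plus one π bond. Steric number 3, so sp2.

sp2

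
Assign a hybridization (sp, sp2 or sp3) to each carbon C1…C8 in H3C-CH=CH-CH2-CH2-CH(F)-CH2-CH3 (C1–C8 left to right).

C1 is sp3: 4 σ bonds, 4 electron-density regions.
C2 (3 σ bonds, plus one π bond) has steric number 3: sp2.
C3 — 3 σ bonds, plus one π bond. Steric number 3, so sp2.
C4 is sp3: 4 σ bonds, 4 electron-density regions.
C5 is sp3: 4 σ bonds, 4 electron-density regions.
C6 is sp3: 4 σ bonds, 4 electron-density regions.
C7 (4 σ bonds) has steric number 4: sp3.
C8: 4 σ bonds; 4 regions of electron density → sp3.

C1 sp3, C2 sp2, C3 sp2, C4 sp3, C5 sp3, C6 sp3, C7 sp3, C8 sp3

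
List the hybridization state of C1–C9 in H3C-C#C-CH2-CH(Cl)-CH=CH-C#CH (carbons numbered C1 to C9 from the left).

C1 — 4 σ bonds. Steric number 4, so sp3.
C2 — 2 σ bonds, plus two π bonds. Steric number 2, so sp.
C3 is sp: 2 σ bonds, plus two π bonds, 2 electron-density regions.
C4: 4 σ bonds; 4 regions of electron density → sp3.
C5: 4 σ bonds — 4 electron domains, sp3.
C6: 3 σ bonds, plus one π bond; 3 regions of electron density → sp2.
C7 — 3 σ bonds, plus one π bond. Steric number 3, so sp2.
C8 has 2 σ bonds, plus two π bonds: steric number 2 → sp.
C9 has 2 σ bonds, plus two π bonds: steric number 2 → sp.

C1 sp3, C2 sp, C3 sp, C4 sp3, C5 sp3, C6 sp2, C7 sp2, C8 sp, C9 sp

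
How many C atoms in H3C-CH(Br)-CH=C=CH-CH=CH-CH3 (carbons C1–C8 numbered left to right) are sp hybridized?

1

C1: sp3
C2: sp3
C3: sp2
C4: sp ✓
C5: sp2
C6: sp2
C7: sp2
C8: sp3
C4 → 1 sp carbon.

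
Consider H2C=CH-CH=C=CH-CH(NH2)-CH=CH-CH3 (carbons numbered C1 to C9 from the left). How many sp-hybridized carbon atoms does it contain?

1

C1: sp2
C2: sp2
C3: sp2
C4: sp ✓
C5: sp2
C6: sp3
C7: sp2
C8: sp2
C9: sp3
C4 → 1 sp carbon.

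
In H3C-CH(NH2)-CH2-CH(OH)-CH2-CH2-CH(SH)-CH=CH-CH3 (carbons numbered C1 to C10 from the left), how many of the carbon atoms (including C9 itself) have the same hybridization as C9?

2

C9 is sp2 (one π bond).
C1: sp3
C2: sp3
C3: sp3
C4: sp3
C5: sp3
C6: sp3
C7: sp3
C8: sp2 ✓
C9: sp2 ✓
C10: sp3
2 carbons are sp2.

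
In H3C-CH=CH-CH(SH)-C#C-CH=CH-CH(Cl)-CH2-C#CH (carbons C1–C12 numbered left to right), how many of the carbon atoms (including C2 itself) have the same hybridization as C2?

C2 is sp2 (one π bond).
C1: sp3
C2: sp2 ✓
C3: sp2 ✓
C4: sp3
C5: sp
C6: sp
C7: sp2 ✓
C8: sp2 ✓
C9: sp3
C10: sp3
C11: sp
C12: sp
4 carbons are sp2.

4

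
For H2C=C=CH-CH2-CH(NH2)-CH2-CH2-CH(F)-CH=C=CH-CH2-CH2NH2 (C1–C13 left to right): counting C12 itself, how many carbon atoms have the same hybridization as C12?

7

C12 is sp3 (only σ bonds).
C1: sp2
C2: sp
C3: sp2
C4: sp3 ✓
C5: sp3 ✓
C6: sp3 ✓
C7: sp3 ✓
C8: sp3 ✓
C9: sp2
C10: sp
C11: sp2
C12: sp3 ✓
C13: sp3 ✓
7 carbons are sp3.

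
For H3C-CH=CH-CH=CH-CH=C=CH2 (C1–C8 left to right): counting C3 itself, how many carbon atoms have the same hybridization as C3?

C3 is sp2 (one π bond).
C1: sp3
C2: sp2 ✓
C3: sp2 ✓
C4: sp2 ✓
C5: sp2 ✓
C6: sp2 ✓
C7: sp
C8: sp2 ✓
6 carbons are sp2.

6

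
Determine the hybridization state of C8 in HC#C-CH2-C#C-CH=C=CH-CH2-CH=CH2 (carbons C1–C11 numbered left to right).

sp²

C8 carries 3 σ bonds, plus one π bond, giving a steric number of 3, so it is sp2.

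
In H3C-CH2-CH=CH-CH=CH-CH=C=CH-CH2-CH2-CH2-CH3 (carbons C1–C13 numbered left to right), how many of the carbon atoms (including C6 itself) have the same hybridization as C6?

6

C6 is sp2 (one π bond).
C1: sp3
C2: sp3
C3: sp2 ✓
C4: sp2 ✓
C5: sp2 ✓
C6: sp2 ✓
C7: sp2 ✓
C8: sp
C9: sp2 ✓
C10: sp3
C11: sp3
C12: sp3
C13: sp3
6 carbons are sp2.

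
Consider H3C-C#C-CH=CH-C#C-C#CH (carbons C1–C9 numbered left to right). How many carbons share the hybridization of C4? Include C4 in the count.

C4 is sp2 (one π bond).
C1: sp3
C2: sp
C3: sp
C4: sp2 ✓
C5: sp2 ✓
C6: sp
C7: sp
C8: sp
C9: sp
2 carbons are sp2.

2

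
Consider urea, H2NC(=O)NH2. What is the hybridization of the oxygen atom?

The oxygen atom: 1 σ bond and 2 lone pairs, plus one π bond; 3 regions of electron density → sp2.

sp²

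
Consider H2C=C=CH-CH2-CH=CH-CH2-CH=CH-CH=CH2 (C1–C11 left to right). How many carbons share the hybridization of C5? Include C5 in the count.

C5 is sp2 (one π bond).
C1: sp2 ✓
C2: sp
C3: sp2 ✓
C4: sp3
C5: sp2 ✓
C6: sp2 ✓
C7: sp3
C8: sp2 ✓
C9: sp2 ✓
C10: sp2 ✓
C11: sp2 ✓
8 carbons are sp2.

8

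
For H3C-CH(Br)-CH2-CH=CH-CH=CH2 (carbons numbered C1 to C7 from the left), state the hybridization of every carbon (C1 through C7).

C1 sp3, C2 sp3, C3 sp3, C4 sp2, C5 sp2, C6 sp2, C7 sp2

C1: 4 σ bonds — 4 electron domains, sp3.
C2 has 4 σ bonds: steric number 4 → sp3.
C3: 4 σ bonds; 4 regions of electron density → sp3.
C4 is sp2: 3 σ bonds, plus one π bond, 3 electron-density regions.
C5: 3 σ bonds, plus one π bond — 3 electron domains, sp2.
C6: 3 σ bonds, plus one π bond; 3 regions of electron density → sp2.
C7 is sp2: 3 σ bonds, plus one π bond, 3 electron-density regions.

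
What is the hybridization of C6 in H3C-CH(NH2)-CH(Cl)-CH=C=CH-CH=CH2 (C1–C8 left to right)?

sp^2

C6: 3 σ bonds, plus one π bond; 3 regions of electron density → sp2.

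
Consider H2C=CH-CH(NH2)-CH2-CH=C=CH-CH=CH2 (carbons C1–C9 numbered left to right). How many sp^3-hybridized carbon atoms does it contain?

C1: sp2
C2: sp2
C3: sp3 ✓
C4: sp3 ✓
C5: sp2
C6: sp
C7: sp2
C8: sp2
C9: sp2
C3, C4 → 2 sp3 carbons.

2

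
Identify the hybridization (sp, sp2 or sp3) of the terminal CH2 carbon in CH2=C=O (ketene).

The terminal CH2 carbon — 3 σ bonds, plus one π bond. Steric number 3, so sp2.

sp²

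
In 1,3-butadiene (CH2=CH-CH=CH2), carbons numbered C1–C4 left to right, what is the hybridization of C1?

sp²

C1 — 3 σ bonds, plus one π bond. Steric number 3, so sp2.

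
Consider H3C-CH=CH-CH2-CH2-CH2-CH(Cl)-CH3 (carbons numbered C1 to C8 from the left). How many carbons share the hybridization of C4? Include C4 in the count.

6

C4 is sp3 (only σ bonds).
C1: sp3 ✓
C2: sp2
C3: sp2
C4: sp3 ✓
C5: sp3 ✓
C6: sp3 ✓
C7: sp3 ✓
C8: sp3 ✓
6 carbons are sp3.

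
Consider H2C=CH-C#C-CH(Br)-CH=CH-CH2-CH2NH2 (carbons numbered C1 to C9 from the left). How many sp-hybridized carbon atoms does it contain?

2

C1: sp2
C2: sp2
C3: sp ✓
C4: sp ✓
C5: sp3
C6: sp2
C7: sp2
C8: sp3
C9: sp3
C3, C4 → 2 sp carbons.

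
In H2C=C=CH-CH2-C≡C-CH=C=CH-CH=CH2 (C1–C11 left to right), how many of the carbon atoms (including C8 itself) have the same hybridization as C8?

C8 is sp (two π bonds).
C1: sp2
C2: sp ✓
C3: sp2
C4: sp3
C5: sp ✓
C6: sp ✓
C7: sp2
C8: sp ✓
C9: sp2
C10: sp2
C11: sp2
4 carbons are sp.

4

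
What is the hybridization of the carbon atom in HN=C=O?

The carbon atom has 2 σ bonds, plus two π bonds: steric number 2 → sp.

sp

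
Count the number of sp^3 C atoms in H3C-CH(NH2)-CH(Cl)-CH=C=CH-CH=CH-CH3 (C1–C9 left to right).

C1: sp3 ✓
C2: sp3 ✓
C3: sp3 ✓
C4: sp2
C5: sp
C6: sp2
C7: sp2
C8: sp2
C9: sp3 ✓
C1, C2, C3, C9 → 4 sp3 carbons.

4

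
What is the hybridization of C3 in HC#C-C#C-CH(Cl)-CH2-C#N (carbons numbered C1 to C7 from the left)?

C3: 2 σ bonds, plus two π bonds — 2 electron domains, sp.

sp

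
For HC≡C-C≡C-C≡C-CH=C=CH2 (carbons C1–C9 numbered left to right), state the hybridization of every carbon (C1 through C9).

C1 — 2 σ bonds, plus two π bonds. Steric number 2, so sp.
C2: 2 σ bonds, plus two π bonds — 2 electron domains, sp.
C3 (2 σ bonds, plus two π bonds) has steric number 2: sp.
C4: 2 σ bonds, plus two π bonds; 2 regions of electron density → sp.
C5 — 2 σ bonds, plus two π bonds. Steric number 2, so sp.
C6 — 2 σ bonds, plus two π bonds. Steric number 2, so sp.
C7 — 3 σ bonds, plus one π bond. Steric number 3, so sp2.
C8 — 2 σ bonds, plus two π bonds. Steric number 2, so sp.
C9 carries 3 σ bonds, plus one π bond, giving a steric number of 3, so it is sp2.

C1 sp, C2 sp, C3 sp, C4 sp, C5 sp, C6 sp, C7 sp2, C8 sp, C9 sp2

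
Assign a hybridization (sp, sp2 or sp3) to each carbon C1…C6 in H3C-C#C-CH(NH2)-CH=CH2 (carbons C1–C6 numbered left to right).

C1: 4 σ bonds — 4 electron domains, sp3.
C2 has 2 σ bonds, plus two π bonds: steric number 2 → sp.
C3: 2 σ bonds, plus two π bonds; 2 regions of electron density → sp.
C4 — 4 σ bonds. Steric number 4, so sp3.
C5 carries 3 σ bonds, plus one π bond, giving a steric number of 3, so it is sp2.
C6: 3 σ bonds, plus one π bond — 3 electron domains, sp2.

C1 sp3, C2 sp, C3 sp, C4 sp3, C5 sp2, C6 sp2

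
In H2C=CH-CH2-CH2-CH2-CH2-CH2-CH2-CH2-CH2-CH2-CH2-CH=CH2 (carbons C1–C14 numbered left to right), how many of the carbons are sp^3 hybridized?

10

C1: sp2
C2: sp2
C3: sp3 ✓
C4: sp3 ✓
C5: sp3 ✓
C6: sp3 ✓
C7: sp3 ✓
C8: sp3 ✓
C9: sp3 ✓
C10: sp3 ✓
C11: sp3 ✓
C12: sp3 ✓
C13: sp2
C14: sp2
C3, C4, C5, C6, C7, C8, C9, C10, C11, C12 → 10 sp3 carbons.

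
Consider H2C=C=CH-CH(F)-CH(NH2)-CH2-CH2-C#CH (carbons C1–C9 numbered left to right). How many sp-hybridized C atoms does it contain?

C1: sp2
C2: sp ✓
C3: sp2
C4: sp3
C5: sp3
C6: sp3
C7: sp3
C8: sp ✓
C9: sp ✓
C2, C8, C9 → 3 sp carbons.

3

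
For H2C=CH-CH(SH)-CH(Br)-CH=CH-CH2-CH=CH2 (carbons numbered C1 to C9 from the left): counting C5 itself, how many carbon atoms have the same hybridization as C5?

6

C5 is sp2 (one π bond).
C1: sp2 ✓
C2: sp2 ✓
C3: sp3
C4: sp3
C5: sp2 ✓
C6: sp2 ✓
C7: sp3
C8: sp2 ✓
C9: sp2 ✓
6 carbons are sp2.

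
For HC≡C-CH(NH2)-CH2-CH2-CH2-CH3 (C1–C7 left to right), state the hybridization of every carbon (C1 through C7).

C1 sp, C2 sp, C3 sp3, C4 sp3, C5 sp3, C6 sp3, C7 sp3

C1 (2 σ bonds, plus two π bonds) has steric number 2: sp.
C2 carries 2 σ bonds, plus two π bonds, giving a steric number of 2, so it is sp.
C3 is sp3: 4 σ bonds, 4 electron-density regions.
C4 has 4 σ bonds: steric number 4 → sp3.
C5 — 4 σ bonds. Steric number 4, so sp3.
C6 (4 σ bonds) has steric number 4: sp3.
C7: 4 σ bonds — 4 electron domains, sp3.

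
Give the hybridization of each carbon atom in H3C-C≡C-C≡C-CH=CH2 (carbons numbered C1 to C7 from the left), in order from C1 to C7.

C1 sp3, C2 sp, C3 sp, C4 sp, C5 sp, C6 sp2, C7 sp2

C1 is sp3: 4 σ bonds, 4 electron-density regions.
C2: 2 σ bonds, plus two π bonds — 2 electron domains, sp.
C3 — 2 σ bonds, plus two π bonds. Steric number 2, so sp.
C4 is sp: 2 σ bonds, plus two π bonds, 2 electron-density regions.
C5: 2 σ bonds, plus two π bonds; 2 regions of electron density → sp.
C6 — 3 σ bonds, plus one π bond. Steric number 3, so sp2.
C7 carries 3 σ bonds, plus one π bond, giving a steric number of 3, so it is sp2.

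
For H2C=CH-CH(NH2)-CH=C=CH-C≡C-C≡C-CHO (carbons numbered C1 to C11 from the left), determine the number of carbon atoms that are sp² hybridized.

C1: sp2 ✓
C2: sp2 ✓
C3: sp3
C4: sp2 ✓
C5: sp
C6: sp2 ✓
C7: sp
C8: sp
C9: sp
C10: sp
C11: sp2 ✓
C1, C2, C4, C6, C11 → 5 sp2 carbons.

5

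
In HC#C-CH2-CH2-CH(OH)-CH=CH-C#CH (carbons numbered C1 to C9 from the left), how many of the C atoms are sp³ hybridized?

C1: sp
C2: sp
C3: sp3 ✓
C4: sp3 ✓
C5: sp3 ✓
C6: sp2
C7: sp2
C8: sp
C9: sp
C3, C4, C5 → 3 sp3 carbons.

3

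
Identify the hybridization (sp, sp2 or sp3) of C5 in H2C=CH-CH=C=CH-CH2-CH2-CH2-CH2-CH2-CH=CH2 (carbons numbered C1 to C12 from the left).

C5 carries 3 σ bonds, plus one π bond, giving a steric number of 3, so it is sp2.

sp²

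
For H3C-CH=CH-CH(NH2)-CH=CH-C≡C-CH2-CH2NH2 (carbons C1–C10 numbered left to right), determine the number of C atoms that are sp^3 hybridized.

C1: sp3 ✓
C2: sp2
C3: sp2
C4: sp3 ✓
C5: sp2
C6: sp2
C7: sp
C8: sp
C9: sp3 ✓
C10: sp3 ✓
C1, C4, C9, C10 → 4 sp3 carbons.

4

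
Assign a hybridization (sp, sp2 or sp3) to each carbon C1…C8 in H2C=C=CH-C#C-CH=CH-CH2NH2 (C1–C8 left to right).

C1 sp2, C2 sp, C3 sp2, C4 sp, C5 sp, C6 sp2, C7 sp2, C8 sp3

C1 carries 3 σ bonds, plus one π bond, giving a steric number of 3, so it is sp2.
C2: 2 σ bonds, plus two π bonds; 2 regions of electron density → sp.
C3: 3 σ bonds, plus one π bond; 3 regions of electron density → sp2.
C4 carries 2 σ bonds, plus two π bonds, giving a steric number of 2, so it is sp.
C5 is sp: 2 σ bonds, plus two π bonds, 2 electron-density regions.
C6 carries 3 σ bonds, plus one π bond, giving a steric number of 3, so it is sp2.
C7 — 3 σ bonds, plus one π bond. Steric number 3, so sp2.
C8: 4 σ bonds — 4 electron domains, sp3.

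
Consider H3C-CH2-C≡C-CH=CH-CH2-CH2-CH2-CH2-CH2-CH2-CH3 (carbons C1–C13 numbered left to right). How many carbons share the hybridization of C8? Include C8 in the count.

C8 is sp3 (only σ bonds).
C1: sp3 ✓
C2: sp3 ✓
C3: sp
C4: sp
C5: sp2
C6: sp2
C7: sp3 ✓
C8: sp3 ✓
C9: sp3 ✓
C10: sp3 ✓
C11: sp3 ✓
C12: sp3 ✓
C13: sp3 ✓
9 carbons are sp3.

9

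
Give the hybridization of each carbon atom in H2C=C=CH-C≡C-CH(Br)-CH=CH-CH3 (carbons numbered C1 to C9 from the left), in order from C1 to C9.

C1 is sp2: 3 σ bonds, plus one π bond, 3 electron-density regions.
C2: 2 σ bonds, plus two π bonds — 2 electron domains, sp.
C3: 3 σ bonds, plus one π bond — 3 electron domains, sp2.
C4 (2 σ bonds, plus two π bonds) has steric number 2: sp.
C5: 2 σ bonds, plus two π bonds — 2 electron domains, sp.
C6 carries 4 σ bonds, giving a steric number of 4, so it is sp3.
C7 carries 3 σ bonds, plus one π bond, giving a steric number of 3, so it is sp2.
C8: 3 σ bonds, plus one π bond; 3 regions of electron density → sp2.
C9: 4 σ bonds; 4 regions of electron density → sp3.

C1 sp2, C2 sp, C3 sp2, C4 sp, C5 sp, C6 sp3, C7 sp2, C8 sp2, C9 sp3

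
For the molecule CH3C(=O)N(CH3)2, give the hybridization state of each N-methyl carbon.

sp^3

Each N-methyl carbon — 4 σ bonds. Steric number 4, so sp3.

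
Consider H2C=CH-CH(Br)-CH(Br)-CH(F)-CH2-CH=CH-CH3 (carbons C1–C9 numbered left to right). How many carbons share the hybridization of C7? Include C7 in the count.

4

C7 is sp2 (one π bond).
C1: sp2 ✓
C2: sp2 ✓
C3: sp3
C4: sp3
C5: sp3
C6: sp3
C7: sp2 ✓
C8: sp2 ✓
C9: sp3
4 carbons are sp2.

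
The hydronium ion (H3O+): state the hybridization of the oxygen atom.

sp^3

Three σ bonds + one lone pair = steric number 4 → sp3.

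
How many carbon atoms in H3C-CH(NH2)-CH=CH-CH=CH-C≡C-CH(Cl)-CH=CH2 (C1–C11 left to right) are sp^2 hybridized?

6

C1: sp3
C2: sp3
C3: sp2 ✓
C4: sp2 ✓
C5: sp2 ✓
C6: sp2 ✓
C7: sp
C8: sp
C9: sp3
C10: sp2 ✓
C11: sp2 ✓
C3, C4, C5, C6, C10, C11 → 6 sp2 carbons.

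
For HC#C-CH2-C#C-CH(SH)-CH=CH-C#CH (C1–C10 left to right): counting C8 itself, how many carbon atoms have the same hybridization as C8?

2

C8 is sp2 (one π bond).
C1: sp
C2: sp
C3: sp3
C4: sp
C5: sp
C6: sp3
C7: sp2 ✓
C8: sp2 ✓
C9: sp
C10: sp
2 carbons are sp2.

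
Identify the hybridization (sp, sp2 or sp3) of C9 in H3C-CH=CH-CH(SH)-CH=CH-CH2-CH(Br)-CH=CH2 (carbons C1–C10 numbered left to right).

sp²

C9 has 3 σ bonds, plus one π bond: steric number 3 → sp2.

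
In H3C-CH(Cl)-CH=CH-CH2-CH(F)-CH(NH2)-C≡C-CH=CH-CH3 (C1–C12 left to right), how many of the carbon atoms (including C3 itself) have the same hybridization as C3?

C3 is sp2 (one π bond).
C1: sp3
C2: sp3
C3: sp2 ✓
C4: sp2 ✓
C5: sp3
C6: sp3
C7: sp3
C8: sp
C9: sp
C10: sp2 ✓
C11: sp2 ✓
C12: sp3
4 carbons are sp2.

4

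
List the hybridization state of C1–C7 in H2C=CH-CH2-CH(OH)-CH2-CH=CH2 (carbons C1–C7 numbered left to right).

C1: 3 σ bonds, plus one π bond; 3 regions of electron density → sp2.
C2 carries 3 σ bonds, plus one π bond, giving a steric number of 3, so it is sp2.
C3 — 4 σ bonds. Steric number 4, so sp3.
C4: 4 σ bonds — 4 electron domains, sp3.
C5 is sp3: 4 σ bonds, 4 electron-density regions.
C6 is sp2: 3 σ bonds, plus one π bond, 3 electron-density regions.
C7 is sp2: 3 σ bonds, plus one π bond, 3 electron-density regions.

C1 sp2, C2 sp2, C3 sp3, C4 sp3, C5 sp3, C6 sp2, C7 sp2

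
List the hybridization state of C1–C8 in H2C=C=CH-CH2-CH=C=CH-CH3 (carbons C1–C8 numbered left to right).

C1 — 3 σ bonds, plus one π bond. Steric number 3, so sp2.
C2: 2 σ bonds, plus two π bonds; 2 regions of electron density → sp.
C3: 3 σ bonds, plus one π bond; 3 regions of electron density → sp2.
C4: 4 σ bonds — 4 electron domains, sp3.
C5 — 3 σ bonds, plus one π bond. Steric number 3, so sp2.
C6 carries 2 σ bonds, plus two π bonds, giving a steric number of 2, so it is sp.
C7: 3 σ bonds, plus one π bond — 3 electron domains, sp2.
C8 — 4 σ bonds. Steric number 4, so sp3.

C1 sp2, C2 sp, C3 sp2, C4 sp3, C5 sp2, C6 sp, C7 sp2, C8 sp3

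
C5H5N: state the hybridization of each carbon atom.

Each carbon atom — 3 σ bonds, plus one π bond. Steric number 3, so sp2.

sp2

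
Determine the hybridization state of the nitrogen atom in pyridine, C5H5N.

N has two σ bonds and one lone pair in the ring plane (steric number 3 → sp2); its p orbital contributes one electron to the aromatic π system via the C=N double bond.

sp^2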